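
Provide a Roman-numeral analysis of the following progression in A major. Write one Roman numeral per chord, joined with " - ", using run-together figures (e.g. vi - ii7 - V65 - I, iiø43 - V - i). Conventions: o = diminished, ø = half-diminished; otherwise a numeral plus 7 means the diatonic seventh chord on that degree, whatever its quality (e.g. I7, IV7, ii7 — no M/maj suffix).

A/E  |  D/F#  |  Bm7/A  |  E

A/E has root A, degree 1 in A major, so I64.
D/F#: major triad on D = scale degree 4 → IV6.
Bm7/A has root B, degree 2 in A major, so ii42.
E: major triad on E = scale degree 5 → V.

I64 - IV6 - ii42 - V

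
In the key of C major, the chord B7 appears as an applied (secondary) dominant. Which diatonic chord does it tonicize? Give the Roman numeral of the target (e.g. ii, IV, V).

iii

The chord is a dominant seventh chord on B.
A dominant resolves down a perfect fifth: B → E. In C major, E is scale degree 3, i.e. iii.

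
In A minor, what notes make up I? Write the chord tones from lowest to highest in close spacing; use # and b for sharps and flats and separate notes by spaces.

A C# E

I is the major tonic (Picardy third), borrowed from the parallel major. In A minor that root is A.
So the chord is A-C#-E, a major triad.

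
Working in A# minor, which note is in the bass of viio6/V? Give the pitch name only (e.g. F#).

F##

The applied chord viio6/V is rooted on D##: D##-F##-A#.
The figure 6 means first inversion — the third is in the bass.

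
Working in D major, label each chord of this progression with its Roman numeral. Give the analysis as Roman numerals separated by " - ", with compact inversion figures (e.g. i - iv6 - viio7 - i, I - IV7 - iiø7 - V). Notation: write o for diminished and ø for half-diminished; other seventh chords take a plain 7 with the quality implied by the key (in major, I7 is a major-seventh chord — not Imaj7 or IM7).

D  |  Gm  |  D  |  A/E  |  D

I - iv - I - V64 - I

D: root D is the tonic; major triad there is I.
Gm: G with this quality isn't in the key; it's iv, borrowed from the parallel minor.
D: root D is the tonic; major triad there is I.
A/E has root A, degree 5 in D major, so V64.
D: root D is the tonic; major triad there is I.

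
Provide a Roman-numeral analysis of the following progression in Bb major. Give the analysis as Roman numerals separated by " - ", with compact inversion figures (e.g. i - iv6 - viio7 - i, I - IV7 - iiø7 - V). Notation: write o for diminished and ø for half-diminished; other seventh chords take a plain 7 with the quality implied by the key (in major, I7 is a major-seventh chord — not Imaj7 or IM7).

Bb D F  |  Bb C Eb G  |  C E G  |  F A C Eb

I - ii42 - V/V - V7

Bb-D-F has root Bb, degree 1 in Bb major, so I.
Bb-C-Eb-G: minor seventh chord on C = scale degree 2 → ii42.
C-E-G: a major triad on C, the applied dominant of V → V/V.
F-A-C-Eb: dominant seventh chord on F = scale degree 5 → V7.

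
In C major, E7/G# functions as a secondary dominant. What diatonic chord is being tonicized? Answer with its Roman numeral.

vi

The chord is a dominant seventh chord on E.
A dominant resolves down a perfect fifth: E → A. In C major, A is scale degree 6, i.e. vi.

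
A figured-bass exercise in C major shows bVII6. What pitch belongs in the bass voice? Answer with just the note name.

D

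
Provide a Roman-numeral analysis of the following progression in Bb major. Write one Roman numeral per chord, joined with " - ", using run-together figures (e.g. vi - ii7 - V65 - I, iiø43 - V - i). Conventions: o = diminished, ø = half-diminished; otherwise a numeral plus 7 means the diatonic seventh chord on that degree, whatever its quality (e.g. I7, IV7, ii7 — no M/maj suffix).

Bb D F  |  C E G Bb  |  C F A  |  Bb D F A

I - V7/V - V64 - I7

Bb-D-F: major triad on Bb = scale degree 1 → I.
C-E-G-Bb is the secondary dominant of V (dominant seventh chord on C): V7/V.
C-F-A: root F is the dominant; major triad there is V64.
Bb-D-F-A: major seventh chord on Bb = scale degree 1 → I7.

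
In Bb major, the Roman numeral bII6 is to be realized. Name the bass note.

Eb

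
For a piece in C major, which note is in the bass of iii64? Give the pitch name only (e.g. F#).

B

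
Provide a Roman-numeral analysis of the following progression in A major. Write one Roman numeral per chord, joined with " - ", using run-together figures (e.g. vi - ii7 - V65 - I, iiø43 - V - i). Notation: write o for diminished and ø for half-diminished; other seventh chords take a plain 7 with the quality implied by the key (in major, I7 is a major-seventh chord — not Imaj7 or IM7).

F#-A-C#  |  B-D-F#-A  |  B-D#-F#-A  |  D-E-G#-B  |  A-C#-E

F#-A-C#: root F# is the submediant; minor triad there is vi.
B-D-F#-A: root B is the supertonic; minor seventh chord there is ii7.
B-D#-F#-A is the secondary dominant of V (dominant seventh chord on B): V7/V.
D-E-G#-B: dominant seventh chord on E = scale degree 5 → V42.
A-C#-E has root A, degree 1 in A major, so I.

vi - ii7 - V7/V - V42 - I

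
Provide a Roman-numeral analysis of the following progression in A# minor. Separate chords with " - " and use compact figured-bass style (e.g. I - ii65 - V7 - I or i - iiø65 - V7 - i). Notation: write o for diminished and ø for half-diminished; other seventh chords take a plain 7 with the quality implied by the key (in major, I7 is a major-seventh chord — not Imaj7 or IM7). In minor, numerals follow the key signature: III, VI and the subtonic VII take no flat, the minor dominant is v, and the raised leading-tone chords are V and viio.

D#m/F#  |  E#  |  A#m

D#m/F# has root D#, degree 4 in A# minor, so iv6.
E# has root E#, degree 5 in A# minor, so V.
A#m: root A# is the tonic; minor triad there is i.

iv6 - V - i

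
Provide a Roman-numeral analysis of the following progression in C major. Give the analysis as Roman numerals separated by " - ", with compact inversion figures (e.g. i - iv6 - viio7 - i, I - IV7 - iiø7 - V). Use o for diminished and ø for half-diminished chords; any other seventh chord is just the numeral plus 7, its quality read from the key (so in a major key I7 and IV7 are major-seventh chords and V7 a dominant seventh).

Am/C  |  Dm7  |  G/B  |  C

vi6 - ii7 - V6 - I

Am/C has root A, degree 6 in C major, so vi6.
Dm7: root D is the supertonic; minor seventh chord there is ii7.
G/B: root G is the dominant; major triad there is V6.
C has root C, degree 1 in C major, so I.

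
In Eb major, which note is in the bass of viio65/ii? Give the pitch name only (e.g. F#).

G

The applied chord viio65/ii is rooted on E: E-G-Bb-Db.
The figure 65 means first inversion — the third is in the bass.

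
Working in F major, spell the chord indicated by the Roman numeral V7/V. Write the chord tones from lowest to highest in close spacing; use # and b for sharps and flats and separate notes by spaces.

The slash means an applied dominant: we want the dominant of V. In F major, V is C major, and its dominant is built on G.
Building a dominant seventh chord on G gives G-B-D-F.

G B D F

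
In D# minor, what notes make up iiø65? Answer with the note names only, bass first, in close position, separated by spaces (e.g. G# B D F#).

The numeral's case and figure indicate a half-diminished seventh chord. In D# minor its root, the supertonic, is E#.
That chord is spelled E#-G#-B-D#.
With the 65 figure the chord is in first inversion; from the bass G# upward in close position it reads G#-B-D#-E#.

G# B D# E#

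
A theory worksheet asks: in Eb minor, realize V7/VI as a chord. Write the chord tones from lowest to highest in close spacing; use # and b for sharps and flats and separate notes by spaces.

Gb Bb Db Fb

The slash means an applied dominant: we want the dominant of VI. In Eb minor, VI is Cb major, and its dominant is built on Gb.
Building a dominant seventh chord on Gb gives Gb-Bb-Db-Fb.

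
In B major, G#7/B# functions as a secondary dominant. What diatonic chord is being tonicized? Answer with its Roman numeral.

The chord is a dominant seventh chord on G#.
A dominant resolves down a perfect fifth: G# → C#. In B major, C# is scale degree 2, i.e. ii.

ii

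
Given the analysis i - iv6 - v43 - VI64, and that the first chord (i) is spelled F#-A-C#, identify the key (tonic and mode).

F# minor

i is given as F#-A-C# — a minor triad with root F#.
If F# is scale degree 1 and the mode makes that degree carry a minor triad, the tonic is F# and the mode is minor.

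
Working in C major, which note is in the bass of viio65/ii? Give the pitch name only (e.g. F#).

The applied chord viio65/ii is rooted on C#: C#-E-G-Bb.
The figure 65 means first inversion — the third is in the bass.

E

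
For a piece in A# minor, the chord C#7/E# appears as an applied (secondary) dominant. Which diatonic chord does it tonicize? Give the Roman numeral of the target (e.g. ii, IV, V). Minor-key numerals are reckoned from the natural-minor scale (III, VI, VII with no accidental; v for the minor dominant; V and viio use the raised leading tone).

VI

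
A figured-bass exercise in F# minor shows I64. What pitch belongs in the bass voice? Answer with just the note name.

C#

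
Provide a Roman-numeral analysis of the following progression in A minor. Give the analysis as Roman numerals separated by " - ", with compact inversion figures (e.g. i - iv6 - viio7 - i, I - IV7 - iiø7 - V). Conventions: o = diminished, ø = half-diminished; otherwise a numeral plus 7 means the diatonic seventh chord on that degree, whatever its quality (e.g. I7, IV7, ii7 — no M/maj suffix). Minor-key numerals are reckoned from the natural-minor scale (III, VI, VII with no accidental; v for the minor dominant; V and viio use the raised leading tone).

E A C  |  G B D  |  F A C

i64 - VII - VI

E-A-C has root A, degree 1 in A minor, so i64.
G-B-D: major triad on G = scale degree 7 → VII.
F-A-C has root F, degree 6 in A minor, so VI.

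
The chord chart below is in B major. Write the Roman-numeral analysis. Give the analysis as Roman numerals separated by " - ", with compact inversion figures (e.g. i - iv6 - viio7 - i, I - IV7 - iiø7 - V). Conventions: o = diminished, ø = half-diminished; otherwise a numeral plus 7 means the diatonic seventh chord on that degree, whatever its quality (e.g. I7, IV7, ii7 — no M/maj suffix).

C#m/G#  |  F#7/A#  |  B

ii64 - V65 - I

C#m/G#: minor triad on C# = scale degree 2 → ii64.
F#7/A#: dominant seventh chord on F# = scale degree 5 → V65.
B has root B, degree 1 in B major, so I.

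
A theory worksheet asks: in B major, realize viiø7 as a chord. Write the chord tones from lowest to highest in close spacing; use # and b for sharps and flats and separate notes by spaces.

In B major, the leading tone is A#, and the diatonic chord built there is a half-diminished seventh chord.
Stacking thirds from A# gives A#-C#-E-G#.

A# C# E G#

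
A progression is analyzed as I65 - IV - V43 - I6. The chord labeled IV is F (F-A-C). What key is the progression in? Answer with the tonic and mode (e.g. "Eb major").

C major

The chord F is a major triad rooted on F; its label is IV.
If F is scale degree 4 and the mode makes that degree carry a major triad, the tonic is C and the mode is major.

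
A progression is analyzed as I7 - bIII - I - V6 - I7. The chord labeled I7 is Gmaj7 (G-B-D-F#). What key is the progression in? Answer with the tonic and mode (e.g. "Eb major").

G major

I7 is given as G-B-D-F# — a major seventh chord with root G.
If G is scale degree 1 and the mode makes that degree carry a major seventh chord, the tonic is G and the mode is major.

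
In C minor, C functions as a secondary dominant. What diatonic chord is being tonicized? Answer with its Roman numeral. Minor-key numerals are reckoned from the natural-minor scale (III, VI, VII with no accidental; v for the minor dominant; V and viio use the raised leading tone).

The chord is a major triad on C.
A dominant resolves down a perfect fifth: C → F. In C minor, F is scale degree 4, i.e. iv.

iv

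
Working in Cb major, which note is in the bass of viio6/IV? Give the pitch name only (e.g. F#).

The applied chord viio6/IV is rooted on Eb: Eb-Gb-Bbb.
The figure 6 means first inversion — the third is in the bass.

Gb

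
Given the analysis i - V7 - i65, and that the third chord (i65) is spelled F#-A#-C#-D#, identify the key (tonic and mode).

D# minor

The chord D#m7/F# is a minor seventh chord rooted on D#; its label is i65.
If D# is scale degree 1 and the mode makes that degree carry a minor seventh chord, the tonic is D# and the mode is minor.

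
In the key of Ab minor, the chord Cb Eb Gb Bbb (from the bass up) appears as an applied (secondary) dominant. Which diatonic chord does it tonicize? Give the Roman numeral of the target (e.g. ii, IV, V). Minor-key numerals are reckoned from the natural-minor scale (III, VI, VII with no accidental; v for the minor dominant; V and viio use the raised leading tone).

VI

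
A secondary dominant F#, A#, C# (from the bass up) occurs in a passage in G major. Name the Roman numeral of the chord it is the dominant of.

iii

The chord is a major triad on F#.
A dominant resolves down a perfect fifth: F# → B. In G major, B is scale degree 3, i.e. iii.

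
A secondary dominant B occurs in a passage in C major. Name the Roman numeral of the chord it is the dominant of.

The chord is a major triad on B.
A dominant resolves down a perfect fifth: B → E. In C major, E is scale degree 3, i.e. iii.

iii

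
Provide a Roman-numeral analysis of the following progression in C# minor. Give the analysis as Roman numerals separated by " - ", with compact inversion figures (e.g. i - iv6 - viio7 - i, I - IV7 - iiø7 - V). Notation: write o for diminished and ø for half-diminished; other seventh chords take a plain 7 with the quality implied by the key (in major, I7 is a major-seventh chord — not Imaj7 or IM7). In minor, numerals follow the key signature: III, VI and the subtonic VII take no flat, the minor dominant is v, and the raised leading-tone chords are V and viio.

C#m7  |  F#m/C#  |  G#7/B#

C#m7: minor seventh chord on C# = scale degree 1 → i7.
F#m/C# has root F#, degree 4 in C# minor, so iv64.
G#7/B#: root G# is the dominant; dominant seventh chord there is V65.

i7 - iv64 - V65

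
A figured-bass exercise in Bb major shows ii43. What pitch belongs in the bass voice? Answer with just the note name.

ii in Bb major has root C; the chord is C-Eb-G-Bb.
The figure 43 means second inversion — the fifth is in the bass.

G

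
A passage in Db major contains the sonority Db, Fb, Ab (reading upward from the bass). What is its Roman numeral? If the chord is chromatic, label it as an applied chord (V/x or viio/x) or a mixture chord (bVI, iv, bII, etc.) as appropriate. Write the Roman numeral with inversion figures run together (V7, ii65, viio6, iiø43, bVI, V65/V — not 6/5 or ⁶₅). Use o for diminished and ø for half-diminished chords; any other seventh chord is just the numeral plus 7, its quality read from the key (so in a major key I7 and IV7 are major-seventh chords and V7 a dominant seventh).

i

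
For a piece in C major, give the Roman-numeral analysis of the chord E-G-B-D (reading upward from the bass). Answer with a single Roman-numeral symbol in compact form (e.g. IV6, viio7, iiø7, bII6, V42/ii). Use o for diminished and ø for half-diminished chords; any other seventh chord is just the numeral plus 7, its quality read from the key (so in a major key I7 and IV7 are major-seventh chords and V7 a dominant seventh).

iii7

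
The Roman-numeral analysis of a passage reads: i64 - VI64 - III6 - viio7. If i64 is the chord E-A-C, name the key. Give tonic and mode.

i64 is given as E-A-C — a minor triad with root A.
If A is scale degree 1 and the mode makes that degree carry a minor triad, the tonic is A and the mode is minor.

A minor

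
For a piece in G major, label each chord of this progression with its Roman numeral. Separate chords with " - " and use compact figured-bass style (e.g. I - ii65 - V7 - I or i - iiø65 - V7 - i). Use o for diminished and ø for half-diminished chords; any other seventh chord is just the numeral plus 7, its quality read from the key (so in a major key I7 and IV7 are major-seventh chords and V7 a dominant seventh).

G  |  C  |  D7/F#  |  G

I - IV - V65 - I

G: root G is the tonic; major triad there is I.
C: root C is the subdominant; major triad there is IV.
D7/F# has root D, degree 5 in G major, so V65.
G has root G, degree 1 in G major, so I.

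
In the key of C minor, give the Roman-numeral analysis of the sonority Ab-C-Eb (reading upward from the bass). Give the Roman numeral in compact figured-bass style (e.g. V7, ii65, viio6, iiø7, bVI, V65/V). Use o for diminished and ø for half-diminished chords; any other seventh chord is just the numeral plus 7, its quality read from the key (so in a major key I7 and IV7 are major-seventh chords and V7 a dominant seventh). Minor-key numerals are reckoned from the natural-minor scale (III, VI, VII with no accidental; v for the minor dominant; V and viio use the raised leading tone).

Stacked in thirds the chord is Ab-C-Eb: a major triad on Ab.
In C minor, Ab is the submediant; the diatonic major triad there is VI.

VI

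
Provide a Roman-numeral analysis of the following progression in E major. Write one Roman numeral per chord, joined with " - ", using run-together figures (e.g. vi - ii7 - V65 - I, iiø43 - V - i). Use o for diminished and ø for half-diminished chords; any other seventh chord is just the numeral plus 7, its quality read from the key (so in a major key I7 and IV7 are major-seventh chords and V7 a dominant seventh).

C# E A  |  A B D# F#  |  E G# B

IV6 - V42 - I

C#-E-A: root A is the subdominant; major triad there is IV6.
A-B-D#-F#: root B is the dominant; dominant seventh chord there is V42.
E-G#-B: major triad on E = scale degree 1 → I.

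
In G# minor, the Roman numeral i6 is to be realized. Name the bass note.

i in G# minor has root G#; the chord is G#-B-D#.
The figure 6 means first inversion — the third is in the bass.

B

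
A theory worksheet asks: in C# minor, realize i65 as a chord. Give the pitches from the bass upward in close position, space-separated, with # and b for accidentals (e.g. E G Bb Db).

In C# minor, the first degree is C#, and the diatonic chord built there is a minor seventh chord.
Stacking thirds from C# gives C#-E-G#-B.
The figured bass 65 indicates first inversion, placing the third (E) in the bass: E-G#-B-C#.

E G# B C#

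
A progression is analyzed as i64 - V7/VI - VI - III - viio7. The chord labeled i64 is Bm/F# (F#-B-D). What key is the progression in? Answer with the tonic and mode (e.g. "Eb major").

The chord Bm/F# is a minor triad rooted on B; its label is i64.
If B is scale degree 1 and the mode makes that degree carry a minor triad, the tonic is B and the mode is minor.

B minor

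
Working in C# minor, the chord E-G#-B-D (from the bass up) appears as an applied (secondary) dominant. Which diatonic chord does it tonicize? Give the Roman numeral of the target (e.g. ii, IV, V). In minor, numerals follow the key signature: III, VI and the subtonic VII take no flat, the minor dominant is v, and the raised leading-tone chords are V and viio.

The chord is a dominant seventh chord on E.
A dominant resolves down a perfect fifth: E → A. In C# minor, A is scale degree 6, i.e. VI.

VI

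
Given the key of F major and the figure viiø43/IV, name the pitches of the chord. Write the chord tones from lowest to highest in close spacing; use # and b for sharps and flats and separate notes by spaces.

Eb G A C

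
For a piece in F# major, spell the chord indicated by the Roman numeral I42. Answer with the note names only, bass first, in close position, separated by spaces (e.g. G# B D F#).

E# F# A# C#

In F# major, scale degree 1 is F#, and the diatonic chord built there is a major seventh chord.
Stacking thirds from F# gives F#-A#-C#-E#.
With the 42 figure the chord is in third inversion; from the bass E# upward in close position it reads E#-F#-A#-C#.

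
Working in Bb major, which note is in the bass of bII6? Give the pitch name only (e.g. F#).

Eb

bII in Bb major has root Cb; the chord is Cb-Eb-Gb.
The figure 6 means first inversion — the third is in the bass.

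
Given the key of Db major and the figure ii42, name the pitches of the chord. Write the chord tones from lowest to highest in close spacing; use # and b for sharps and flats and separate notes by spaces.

Db Eb Gb Bb

The numeral's case and figure indicate a minor seventh chord. In Db major its root, scale degree 2, is Eb.
Stacking thirds from Eb gives Eb-Gb-Bb-Db.
The figured bass 42 indicates third inversion, placing the seventh (Db) in the bass: Db-Eb-Gb-Bb.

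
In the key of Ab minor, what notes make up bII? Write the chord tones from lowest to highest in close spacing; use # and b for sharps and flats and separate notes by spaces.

Scale degree 2 in Ab minor is Bb; lowering it a half step gives Bbb. bII is the Neapolitan chord — a major triad on the lowered second degree.
So the chord is Bbb-Db-Fb.

Bbb Db Fb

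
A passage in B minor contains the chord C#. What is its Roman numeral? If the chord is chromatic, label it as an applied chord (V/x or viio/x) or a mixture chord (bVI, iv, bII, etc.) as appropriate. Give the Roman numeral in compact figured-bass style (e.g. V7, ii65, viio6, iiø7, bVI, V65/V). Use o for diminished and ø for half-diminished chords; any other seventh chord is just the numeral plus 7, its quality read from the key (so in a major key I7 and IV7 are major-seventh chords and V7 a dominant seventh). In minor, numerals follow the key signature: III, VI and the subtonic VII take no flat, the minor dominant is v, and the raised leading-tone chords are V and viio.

V/V

Stacked in thirds the chord is C#-E#-G#: a major triad on C#.
C# is not a diatonic chord root with this quality in B minor, but it lies a perfect fifth above F# (V), so the chord functions as an applied dominant of V.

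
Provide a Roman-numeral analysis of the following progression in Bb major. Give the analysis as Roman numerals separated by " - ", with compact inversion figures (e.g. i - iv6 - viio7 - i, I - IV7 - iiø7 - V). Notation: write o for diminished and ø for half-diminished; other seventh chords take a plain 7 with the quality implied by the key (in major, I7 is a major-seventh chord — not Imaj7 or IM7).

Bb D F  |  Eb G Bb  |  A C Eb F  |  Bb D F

Bb-D-F: root Bb is the tonic; major triad there is I.
Eb-G-Bb: root Eb is the subdominant; major triad there is IV.
A-C-Eb-F: dominant seventh chord on F = scale degree 5 → V65.
Bb-D-F: major triad on Bb = scale degree 1 → I.

I - IV - V65 - I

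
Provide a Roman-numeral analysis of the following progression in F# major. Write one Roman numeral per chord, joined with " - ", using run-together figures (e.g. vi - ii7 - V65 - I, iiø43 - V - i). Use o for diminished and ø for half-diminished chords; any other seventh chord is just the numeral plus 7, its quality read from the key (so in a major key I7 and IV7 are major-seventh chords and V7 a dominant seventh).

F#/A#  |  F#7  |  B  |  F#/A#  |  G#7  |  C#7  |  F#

I6 - V7/IV - IV - I6 - V7/V - V7 - I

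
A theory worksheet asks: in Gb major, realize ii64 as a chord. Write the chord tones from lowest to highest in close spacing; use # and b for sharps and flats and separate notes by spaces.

The numeral's case and figure indicate a minor triad. In Gb major its root, the second degree, is Ab.
That chord is spelled Ab-Cb-Eb.
With the 64 figure the chord is in second inversion; from the bass Eb upward in close position it reads Eb-Ab-Cb.

Eb Ab Cb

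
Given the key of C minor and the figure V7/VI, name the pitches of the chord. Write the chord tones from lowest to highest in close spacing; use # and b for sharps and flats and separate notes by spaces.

The slash means an applied dominant: we want the dominant of VI. In C minor, VI is Ab major, and its dominant is built on Eb.
Building a dominant seventh chord on Eb gives Eb-G-Bb-Db.

Eb G Bb Db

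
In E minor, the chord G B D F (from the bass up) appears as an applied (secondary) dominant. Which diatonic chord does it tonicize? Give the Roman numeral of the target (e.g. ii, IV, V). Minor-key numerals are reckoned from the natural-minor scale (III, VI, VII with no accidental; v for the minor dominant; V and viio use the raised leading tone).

VI

The chord is a dominant seventh chord on G.
A dominant resolves down a perfect fifth: G → C. In E minor, C is scale degree 6, i.e. VI.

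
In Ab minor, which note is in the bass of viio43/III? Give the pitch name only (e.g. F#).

Fb

The applied chord viio43/III is rooted on Bb: Bb-Db-Fb-Abb.
The figure 43 means second inversion — the fifth is in the bass.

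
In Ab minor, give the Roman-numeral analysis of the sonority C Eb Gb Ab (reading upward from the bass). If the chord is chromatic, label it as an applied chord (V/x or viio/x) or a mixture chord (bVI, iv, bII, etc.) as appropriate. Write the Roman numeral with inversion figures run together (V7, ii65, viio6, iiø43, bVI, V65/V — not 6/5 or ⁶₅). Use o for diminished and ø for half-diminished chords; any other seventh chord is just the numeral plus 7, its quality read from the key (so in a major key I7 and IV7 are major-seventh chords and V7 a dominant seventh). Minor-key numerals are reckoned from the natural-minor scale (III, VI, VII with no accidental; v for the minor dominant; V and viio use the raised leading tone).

V65/iv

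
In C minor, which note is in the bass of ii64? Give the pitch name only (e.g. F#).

A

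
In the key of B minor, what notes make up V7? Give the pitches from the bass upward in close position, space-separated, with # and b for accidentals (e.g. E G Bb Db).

F# A# C# E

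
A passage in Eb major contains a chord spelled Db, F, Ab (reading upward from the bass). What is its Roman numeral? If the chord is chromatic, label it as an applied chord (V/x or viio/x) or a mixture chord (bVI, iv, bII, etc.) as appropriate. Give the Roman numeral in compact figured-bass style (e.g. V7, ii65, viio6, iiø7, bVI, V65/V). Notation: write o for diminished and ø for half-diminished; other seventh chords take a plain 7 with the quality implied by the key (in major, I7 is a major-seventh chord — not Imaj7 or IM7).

bVII

Stacked in thirds the chord is Db-F-Ab: a major triad on Db.
Db is the lowered seventh degree of Eb major (diatonic 7 would be D). This is a major triad on the lowered seventh degree (the subtonic), borrowed from the parallel minor.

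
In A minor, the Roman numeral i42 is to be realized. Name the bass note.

G

i in A minor has root A; the chord is A-C-E-G.
The figure 42 means third inversion — the seventh is in the bass.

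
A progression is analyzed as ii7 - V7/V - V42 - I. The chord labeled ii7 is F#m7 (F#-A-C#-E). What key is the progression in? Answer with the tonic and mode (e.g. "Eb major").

E major

The chord F#m7 is a minor seventh chord rooted on F#; its label is ii7.
ii7 on F# implies F# is the supertonic; that puts the tonic at E, and the lowercase numeral fits major mode.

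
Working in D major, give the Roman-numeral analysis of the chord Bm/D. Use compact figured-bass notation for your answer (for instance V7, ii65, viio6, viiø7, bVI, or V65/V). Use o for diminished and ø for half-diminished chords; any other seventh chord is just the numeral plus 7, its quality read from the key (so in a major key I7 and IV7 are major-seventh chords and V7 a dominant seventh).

Stacked in thirds the chord is B-D-F#: a minor triad on B.
B is scale degree 6 in D major, and a minor triad on that degree is written vi.
With D in the bass the chord is in first inversion, so the figured bass is 6.

vi6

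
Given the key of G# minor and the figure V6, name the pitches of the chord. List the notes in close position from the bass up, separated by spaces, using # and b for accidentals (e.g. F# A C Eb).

In G# minor, the dominant is D#. The dominant is major (leading tone raised), so V is a major triad.
Stacking thirds from D# gives D#-F##-A#.
With the 6 figure the chord is in first inversion; from the bass F## upward in close position it reads F##-A#-D#.

F## A# D#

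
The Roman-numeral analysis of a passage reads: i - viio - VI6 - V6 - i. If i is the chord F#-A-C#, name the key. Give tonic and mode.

i is given as F#-A-C# — a minor triad with root F#.
If F# is scale degree 1 and the mode makes that degree carry a minor triad, the tonic is F# and the mode is minor.

F# minor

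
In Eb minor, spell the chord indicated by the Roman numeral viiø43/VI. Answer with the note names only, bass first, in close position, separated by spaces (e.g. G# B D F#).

The slash marks an applied leading-tone chord: viio of VI. In Eb minor, VI is Cb, so the leading tone to it is Bb, a half step below.
Building a half-diminished seventh chord on Bb gives Bb-Db-Fb-Ab.
With the 43 figure the chord is in second inversion; from the bass Fb upward in close position it reads Fb-Ab-Bb-Db.

Fb Ab Bb Db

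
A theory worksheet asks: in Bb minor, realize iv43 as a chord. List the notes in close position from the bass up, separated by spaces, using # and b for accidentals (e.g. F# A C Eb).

In Bb minor, the subdominant is Eb, and the diatonic chord built there is a minor seventh chord.
Stacking thirds from Eb gives Eb-Gb-Bb-Db.
With the 43 figure the chord is in second inversion; from the bass Bb upward in close position it reads Bb-Db-Eb-Gb.

Bb Db Eb Gb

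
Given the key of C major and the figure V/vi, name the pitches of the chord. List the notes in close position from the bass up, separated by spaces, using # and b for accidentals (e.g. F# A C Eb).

E G# B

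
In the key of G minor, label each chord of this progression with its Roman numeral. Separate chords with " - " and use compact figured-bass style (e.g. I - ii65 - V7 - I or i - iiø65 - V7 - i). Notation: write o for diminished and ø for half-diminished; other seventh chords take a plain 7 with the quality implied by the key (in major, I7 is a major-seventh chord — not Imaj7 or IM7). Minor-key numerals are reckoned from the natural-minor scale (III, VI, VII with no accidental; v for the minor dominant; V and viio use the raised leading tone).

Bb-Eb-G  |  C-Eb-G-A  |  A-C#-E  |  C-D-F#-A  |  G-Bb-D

VI64 - iiø65 - V/V - V42 - i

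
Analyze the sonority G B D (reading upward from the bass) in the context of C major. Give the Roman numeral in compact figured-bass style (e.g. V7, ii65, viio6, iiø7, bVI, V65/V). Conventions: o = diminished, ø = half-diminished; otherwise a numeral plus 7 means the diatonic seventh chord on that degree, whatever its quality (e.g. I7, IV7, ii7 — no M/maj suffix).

V

The pitches G-B-D form a major triad rooted on G.
In C major, G is the dominant; the diatonic major triad there is V.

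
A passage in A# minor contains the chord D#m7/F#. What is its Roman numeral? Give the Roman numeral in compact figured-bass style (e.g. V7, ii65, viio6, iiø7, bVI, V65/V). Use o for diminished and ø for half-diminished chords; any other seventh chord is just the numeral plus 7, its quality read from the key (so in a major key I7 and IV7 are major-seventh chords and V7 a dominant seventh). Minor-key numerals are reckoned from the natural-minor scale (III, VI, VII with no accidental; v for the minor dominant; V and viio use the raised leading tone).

iv65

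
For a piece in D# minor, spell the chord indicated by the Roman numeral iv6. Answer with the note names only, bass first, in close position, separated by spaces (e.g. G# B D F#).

In D# minor, the subdominant is G#, and the diatonic chord built there is a minor triad.
That chord is spelled G#-B-D#.
The figured bass 6 indicates first inversion, placing the third (B) in the bass: B-D#-G#.

B D# G#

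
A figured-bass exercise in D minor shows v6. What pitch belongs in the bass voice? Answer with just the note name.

v in D minor has root A; the chord is A-C-E.
The figure 6 means first inversion — the third is in the bass.

C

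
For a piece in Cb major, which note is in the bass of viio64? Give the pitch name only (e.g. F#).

viio in Cb major has root Bb; the chord is Bb-Db-Fb.
The figure 64 means second inversion — the fifth is in the bass.

Fb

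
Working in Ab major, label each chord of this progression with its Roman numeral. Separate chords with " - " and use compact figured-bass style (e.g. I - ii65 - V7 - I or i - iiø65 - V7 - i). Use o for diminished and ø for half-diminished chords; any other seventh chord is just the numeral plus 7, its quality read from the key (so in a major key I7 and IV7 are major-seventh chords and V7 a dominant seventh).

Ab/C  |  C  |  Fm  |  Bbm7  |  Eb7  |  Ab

Ab/C has root Ab, degree 1 in Ab major, so I6.
C is the secondary dominant of vi (major triad on C): V/vi.
Fm: root F is the submediant; minor triad there is vi.
Bbm7: minor seventh chord on Bb = scale degree 2 → ii7.
Eb7 has root Eb, degree 5 in Ab major, so V7.
Ab has root Ab, degree 1 in Ab major, so I.

I6 - V/vi - vi - ii7 - V7 - I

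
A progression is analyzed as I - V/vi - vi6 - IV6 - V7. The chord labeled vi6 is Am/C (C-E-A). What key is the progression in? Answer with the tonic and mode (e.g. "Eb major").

C major

The chord Am/C is a minor triad rooted on A; its label is vi6.
Counting down 5 scale steps from A places the tonic on C; a minor triad on degree 6 is diatonic only in major.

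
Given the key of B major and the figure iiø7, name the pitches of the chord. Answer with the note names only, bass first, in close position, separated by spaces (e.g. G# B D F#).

iiø7 is the half-diminished supertonic seventh, borrowed from the parallel minor. In B major that root is C#.
So the chord is C#-E-G-B.

C# E G B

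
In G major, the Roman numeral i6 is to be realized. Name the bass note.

i in G major has root G; the chord is G-Bb-D.
The figure 6 means first inversion — the third is in the bass.

Bb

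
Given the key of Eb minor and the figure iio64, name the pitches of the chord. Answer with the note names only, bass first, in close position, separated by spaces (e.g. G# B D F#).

Cb F Ab

In Eb minor, the supertonic is F, and the diatonic chord built there is a diminished triad.
Stacking thirds from F gives F-Ab-Cb.
With the 64 figure the chord is in second inversion; from the bass Cb upward in close position it reads Cb-F-Ab.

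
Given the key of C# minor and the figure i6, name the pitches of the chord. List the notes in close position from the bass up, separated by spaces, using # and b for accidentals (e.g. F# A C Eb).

The numeral's case and figure indicate a minor triad. In C# minor its root, scale degree 1, is C#.
Stacking thirds from C# gives C#-E-G#.
With the 6 figure the chord is in first inversion; from the bass E upward in close position it reads E-G#-C#.

E G# C#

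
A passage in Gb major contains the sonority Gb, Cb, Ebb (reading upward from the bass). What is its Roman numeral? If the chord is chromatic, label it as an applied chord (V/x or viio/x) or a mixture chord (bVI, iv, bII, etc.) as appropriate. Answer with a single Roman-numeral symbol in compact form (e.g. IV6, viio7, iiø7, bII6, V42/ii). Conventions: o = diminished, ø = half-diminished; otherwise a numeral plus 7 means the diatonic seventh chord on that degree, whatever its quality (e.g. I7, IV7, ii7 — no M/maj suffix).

The pitches Cb-Ebb-Gb form a minor triad rooted on Cb.
Cb is the fourth degree of Gb major. This is the minor subdominant, borrowed from the parallel minor.
With Gb in the bass the chord is in second inversion, so the figured bass is 64.

iv64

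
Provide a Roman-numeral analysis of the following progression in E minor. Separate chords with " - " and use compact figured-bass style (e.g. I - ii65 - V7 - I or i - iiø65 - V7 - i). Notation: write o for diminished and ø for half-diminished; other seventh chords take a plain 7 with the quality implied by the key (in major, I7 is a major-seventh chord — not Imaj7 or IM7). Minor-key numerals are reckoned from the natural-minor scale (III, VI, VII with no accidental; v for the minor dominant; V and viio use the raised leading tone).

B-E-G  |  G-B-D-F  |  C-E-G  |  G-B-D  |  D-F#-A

i64 - V7/VI - VI - III - VII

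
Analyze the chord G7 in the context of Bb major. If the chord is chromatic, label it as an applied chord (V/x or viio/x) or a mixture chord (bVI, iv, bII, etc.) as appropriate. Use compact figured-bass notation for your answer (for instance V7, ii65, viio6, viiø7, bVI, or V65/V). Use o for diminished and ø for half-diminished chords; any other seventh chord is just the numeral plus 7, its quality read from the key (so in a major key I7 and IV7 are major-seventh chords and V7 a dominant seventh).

V7/ii

The pitches G-B-D-F form a dominant seventh chord rooted on G.
G is not a diatonic chord root with this quality in Bb major, but it lies a perfect fifth above C (ii), so the chord functions as an applied dominant of ii.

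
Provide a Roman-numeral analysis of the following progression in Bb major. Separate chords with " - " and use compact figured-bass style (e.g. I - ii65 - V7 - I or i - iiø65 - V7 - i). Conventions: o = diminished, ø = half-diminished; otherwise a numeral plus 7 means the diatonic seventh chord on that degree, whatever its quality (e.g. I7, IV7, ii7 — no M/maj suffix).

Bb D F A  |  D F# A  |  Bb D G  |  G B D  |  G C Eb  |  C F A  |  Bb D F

I7 - V/vi - vi6 - V/ii - ii64 - V64 - I

Bb-D-F-A: major seventh chord on Bb = scale degree 1 → I7.
D-F#-A: chromatic; D is V of vi, so V/vi.
Bb-D-G: root G is the submediant; minor triad there is vi6.
G-B-D: chromatic; G is V of ii, so V/ii.
G-C-Eb has root C, degree 2 in Bb major, so ii64.
C-F-A: root F is the dominant; major triad there is V64.
Bb-D-F: major triad on Bb = scale degree 1 → I.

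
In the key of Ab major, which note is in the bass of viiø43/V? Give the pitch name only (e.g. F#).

Ab

The applied chord viiø43/V is rooted on D: D-F-Ab-C.
The figure 43 means second inversion — the fifth is in the bass.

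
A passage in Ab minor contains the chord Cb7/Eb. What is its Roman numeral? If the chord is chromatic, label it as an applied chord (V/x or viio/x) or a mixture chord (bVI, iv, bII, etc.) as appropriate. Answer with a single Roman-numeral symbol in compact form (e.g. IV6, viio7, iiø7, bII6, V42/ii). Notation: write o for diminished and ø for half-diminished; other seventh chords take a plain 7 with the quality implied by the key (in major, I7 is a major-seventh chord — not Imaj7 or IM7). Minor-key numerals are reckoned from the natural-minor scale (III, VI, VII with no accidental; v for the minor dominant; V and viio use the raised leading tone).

The pitches Cb-Eb-Gb-Bbb form a dominant seventh chord rooted on Cb.
Cb is not a diatonic chord root with this quality in Ab minor, but it lies a perfect fifth above Fb (VI), so the chord functions as an applied dominant of VI.
With Eb in the bass the chord is in first inversion, so the figured bass is 65.

V65/VI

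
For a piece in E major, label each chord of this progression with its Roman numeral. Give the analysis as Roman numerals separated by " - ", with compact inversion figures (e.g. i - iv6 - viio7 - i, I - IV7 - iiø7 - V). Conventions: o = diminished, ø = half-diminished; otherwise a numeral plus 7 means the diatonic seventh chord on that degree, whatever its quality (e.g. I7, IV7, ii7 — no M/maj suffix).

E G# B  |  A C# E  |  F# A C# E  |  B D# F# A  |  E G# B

E-G#-B: root E is the tonic; major triad there is I.
A-C#-E: root A is the subdominant; major triad there is IV.
F#-A-C#-E: root F# is the supertonic; minor seventh chord there is ii7.
B-D#-F#-A: root B is the dominant; dominant seventh chord there is V7.
E-G#-B: major triad on E = scale degree 1 → I.

I - IV - ii7 - V7 - I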